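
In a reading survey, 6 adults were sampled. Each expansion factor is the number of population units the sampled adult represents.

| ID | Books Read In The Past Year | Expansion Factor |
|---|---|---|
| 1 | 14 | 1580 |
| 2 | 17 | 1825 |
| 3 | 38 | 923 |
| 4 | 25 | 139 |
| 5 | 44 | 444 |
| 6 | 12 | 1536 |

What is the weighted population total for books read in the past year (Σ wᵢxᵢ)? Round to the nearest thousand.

Weighted total = 14×1580 + 17×1825 + 38×923 + 25×139 + 44×444 + 12×1536
  = 22120 + 31025 + 35074 + 3475 + 19536 + 18432 = 129662

130000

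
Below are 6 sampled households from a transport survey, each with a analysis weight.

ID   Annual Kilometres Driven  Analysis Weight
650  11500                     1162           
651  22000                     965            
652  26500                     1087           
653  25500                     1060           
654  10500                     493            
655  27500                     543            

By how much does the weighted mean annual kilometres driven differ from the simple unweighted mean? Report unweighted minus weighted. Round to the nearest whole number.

Unweighted sum = 11500 + 22000 + 26500 + 25500 + 10500 + 27500 = 123500
Unweighted mean = 123500 / 6 = 20583.333
Weighted sum = 11500×1162 + 22000×965 + 26500×1087 + 25500×1060 + 10500×493 + 27500×543
  = 13363000 + 21230000 + 28805500 + 27030000 + 5176500 + 14932500 = 110537500
Sum of weights = 1162 + 965 + 1087 + 1060 + 493 + 543 = 5310
Weighted mean = 110537500 / 5310 = 20816.855
Difference (unweighted minus weighted) = -233.52166

-234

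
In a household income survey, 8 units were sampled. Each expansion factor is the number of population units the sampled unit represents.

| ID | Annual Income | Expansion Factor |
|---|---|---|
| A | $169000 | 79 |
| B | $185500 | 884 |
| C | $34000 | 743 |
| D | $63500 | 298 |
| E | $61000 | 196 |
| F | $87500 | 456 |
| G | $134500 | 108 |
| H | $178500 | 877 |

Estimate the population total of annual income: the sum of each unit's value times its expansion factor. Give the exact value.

444444500

Weighted total = 169000×79 + 185500×884 + 34000×743 + 63500×298 + 61000×196 + 87500×456 + 134500×108 + 178500×877
  = 13351000 + 163982000 + 25262000 + 18923000 + 11956000 + 39900000 + 14526000 + 156544500 = 444444500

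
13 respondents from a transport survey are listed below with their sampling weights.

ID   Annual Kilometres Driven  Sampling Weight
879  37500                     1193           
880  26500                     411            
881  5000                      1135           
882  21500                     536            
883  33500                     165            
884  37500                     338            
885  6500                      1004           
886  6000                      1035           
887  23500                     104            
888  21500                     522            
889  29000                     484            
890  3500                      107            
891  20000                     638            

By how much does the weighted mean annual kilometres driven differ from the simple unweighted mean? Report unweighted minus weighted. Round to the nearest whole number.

Unweighted sum = 271500
Unweighted mean = 271500 / 13 = 20884.615
Weighted sum = 144604000
Sum of weights = 7672
Weighted mean = 144604000 / 7672 = 18848.279
Difference (unweighted minus weighted) = 2036.3359

2036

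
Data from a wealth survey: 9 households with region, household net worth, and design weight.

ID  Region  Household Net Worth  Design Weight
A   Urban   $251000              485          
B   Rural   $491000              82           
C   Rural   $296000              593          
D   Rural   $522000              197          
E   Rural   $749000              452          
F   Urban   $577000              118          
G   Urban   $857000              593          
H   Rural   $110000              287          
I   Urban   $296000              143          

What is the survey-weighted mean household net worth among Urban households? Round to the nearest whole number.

Urban rows: A, F, G, I
Weighted sum = 740350000
Sum of weights = 485 + 118 + 593 + 143 = 1339
Weighted mean = 740350000 / 1339 = 552912.62

552913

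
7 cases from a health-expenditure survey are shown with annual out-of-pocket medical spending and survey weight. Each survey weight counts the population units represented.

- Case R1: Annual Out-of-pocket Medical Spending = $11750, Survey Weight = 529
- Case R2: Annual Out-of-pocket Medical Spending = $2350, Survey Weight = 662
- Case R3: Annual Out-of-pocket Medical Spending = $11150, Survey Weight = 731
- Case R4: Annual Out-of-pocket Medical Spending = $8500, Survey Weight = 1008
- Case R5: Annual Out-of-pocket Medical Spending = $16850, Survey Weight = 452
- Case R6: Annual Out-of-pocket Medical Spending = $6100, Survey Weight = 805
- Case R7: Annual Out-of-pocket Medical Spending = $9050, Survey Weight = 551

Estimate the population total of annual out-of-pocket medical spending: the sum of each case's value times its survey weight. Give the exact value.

42003350

Weighted total = 42003350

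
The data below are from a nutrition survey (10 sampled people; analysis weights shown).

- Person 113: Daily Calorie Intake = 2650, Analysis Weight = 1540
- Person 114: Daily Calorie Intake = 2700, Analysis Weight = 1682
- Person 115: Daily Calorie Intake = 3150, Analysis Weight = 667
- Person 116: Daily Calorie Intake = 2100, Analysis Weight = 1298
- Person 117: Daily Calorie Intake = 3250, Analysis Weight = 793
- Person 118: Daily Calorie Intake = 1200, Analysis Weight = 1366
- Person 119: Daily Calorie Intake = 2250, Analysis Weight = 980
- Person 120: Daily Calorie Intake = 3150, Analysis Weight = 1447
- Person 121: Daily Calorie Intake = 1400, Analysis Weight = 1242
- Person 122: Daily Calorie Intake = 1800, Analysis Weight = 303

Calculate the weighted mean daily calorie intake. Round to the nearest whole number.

2360

Weighted sum = 26712950
Sum of weights = 1540 + 1682 + 667 + 1298 + 793 + 1366 + 980 + 1447 + 1242 + 303 = 11318
Weighted mean = 26712950 / 11318 = 2360.2182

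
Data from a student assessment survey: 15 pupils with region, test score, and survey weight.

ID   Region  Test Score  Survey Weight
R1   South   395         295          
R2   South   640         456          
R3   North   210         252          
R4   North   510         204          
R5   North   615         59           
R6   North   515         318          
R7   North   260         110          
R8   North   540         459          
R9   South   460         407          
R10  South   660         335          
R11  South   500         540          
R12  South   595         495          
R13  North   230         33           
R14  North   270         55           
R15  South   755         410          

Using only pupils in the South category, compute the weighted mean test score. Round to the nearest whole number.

575

South rows: R1, R2, R9, R10, R11, R12, R15
Weighted sum = 395×295 + 640×456 + 460×407 + 660×335 + 500×540 + 595×495 + 755×410
  = 1690760
Sum of weights = 295 + 456 + 407 + 335 + 540 + 495 + 410 = 2938
Weighted mean = 1690760 / 2938 = 575.47992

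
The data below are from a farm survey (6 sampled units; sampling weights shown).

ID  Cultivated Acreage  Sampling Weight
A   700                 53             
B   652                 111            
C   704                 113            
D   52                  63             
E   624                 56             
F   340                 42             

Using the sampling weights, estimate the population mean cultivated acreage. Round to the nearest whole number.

551

Weighted sum = 700×53 + 652×111 + 704×113 + 52×63 + 624×56 + 340×42
  = 241524
Sum of weights = 53 + 111 + 113 + 63 + 56 + 42 = 438
Weighted mean = 241524 / 438 = 551.42466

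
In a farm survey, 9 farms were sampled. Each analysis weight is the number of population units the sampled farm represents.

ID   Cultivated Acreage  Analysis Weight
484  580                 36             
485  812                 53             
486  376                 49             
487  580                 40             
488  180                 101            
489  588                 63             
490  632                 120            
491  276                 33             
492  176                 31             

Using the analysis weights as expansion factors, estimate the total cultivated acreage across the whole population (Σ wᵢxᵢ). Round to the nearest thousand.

Weighted total = 580×36 + 812×53 + 376×49 + 580×40 + 180×101 + 588×63 + 632×120 + 276×33 + 176×31
  = 20880 + 43036 + 18424 + 23200 + 18180 + 37044 + 75840 + 9108 + 5456 = 251168

251000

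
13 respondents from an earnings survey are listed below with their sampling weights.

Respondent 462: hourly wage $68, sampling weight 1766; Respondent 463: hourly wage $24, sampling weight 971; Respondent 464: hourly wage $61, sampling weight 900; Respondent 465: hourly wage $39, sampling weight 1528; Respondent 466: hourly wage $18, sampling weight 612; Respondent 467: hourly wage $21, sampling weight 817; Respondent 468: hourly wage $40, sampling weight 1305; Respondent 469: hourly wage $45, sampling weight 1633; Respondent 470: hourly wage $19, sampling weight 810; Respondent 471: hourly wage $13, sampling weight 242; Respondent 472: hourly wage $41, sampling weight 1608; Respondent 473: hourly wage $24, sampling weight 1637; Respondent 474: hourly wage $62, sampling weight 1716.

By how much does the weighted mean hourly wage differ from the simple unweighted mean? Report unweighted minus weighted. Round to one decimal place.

Unweighted sum = 475
Unweighted mean = 475 / 13 = 36.538462
Weighted sum = 641886
Sum of weights = 15545
Weighted mean = 641886 / 15545 = 41.29212
Difference (unweighted minus weighted) = -4.7536581

-4.8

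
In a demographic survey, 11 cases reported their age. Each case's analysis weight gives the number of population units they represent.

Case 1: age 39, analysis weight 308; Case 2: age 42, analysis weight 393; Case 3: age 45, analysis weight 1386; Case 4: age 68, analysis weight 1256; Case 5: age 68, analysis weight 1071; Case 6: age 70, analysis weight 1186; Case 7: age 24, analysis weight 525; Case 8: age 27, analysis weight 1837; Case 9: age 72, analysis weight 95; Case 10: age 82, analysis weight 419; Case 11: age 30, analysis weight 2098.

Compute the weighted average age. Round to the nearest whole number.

47

Weighted sum = 39×308 + 42×393 + 45×1386 + 68×1256 + 68×1071 + 70×1186 + 24×525 + 27×1837 + 72×95 + 82×419 + 30×2098
  = 12012 + 16506 + 62370 + 85408 + 72828 + 83020 + 12600 + 49599 + 6840 + 34358 + 62940 = 498481
Sum of weights = 308 + 393 + 1386 + 1256 + 1071 + 1186 + 525 + 1837 + 95 + 419 + 2098 = 10574
Weighted mean = 498481 / 10574 = 47.142141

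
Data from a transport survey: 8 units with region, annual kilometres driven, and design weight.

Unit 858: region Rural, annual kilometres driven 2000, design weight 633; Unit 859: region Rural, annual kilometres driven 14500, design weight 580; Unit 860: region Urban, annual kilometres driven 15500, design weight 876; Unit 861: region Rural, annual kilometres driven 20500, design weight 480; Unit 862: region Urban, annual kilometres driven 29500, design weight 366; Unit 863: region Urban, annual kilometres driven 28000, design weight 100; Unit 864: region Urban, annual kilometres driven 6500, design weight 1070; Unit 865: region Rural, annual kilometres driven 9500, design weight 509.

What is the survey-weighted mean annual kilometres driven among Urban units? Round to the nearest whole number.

14150

Urban rows: 860, 862, 863, 864
Weighted sum = 15500×876 + 29500×366 + 28000×100 + 6500×1070
  = 13578000 + 10797000 + 2800000 + 6955000 = 34130000
Sum of weights = 2412
Weighted mean = 34130000 / 2412 = 14150.083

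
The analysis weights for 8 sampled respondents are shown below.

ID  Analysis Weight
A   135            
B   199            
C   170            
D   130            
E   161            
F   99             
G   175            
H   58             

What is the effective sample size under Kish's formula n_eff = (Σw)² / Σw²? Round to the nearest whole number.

Σ wᵢ = 1127
Σ wᵢ² = 18225 + 39601 + 28900 + 16900 + 25921 + 9801 + 30625 + 3364 = 173337
n_eff = 1127² / 173337 = 1270129 / 173337 = 7.3275123

7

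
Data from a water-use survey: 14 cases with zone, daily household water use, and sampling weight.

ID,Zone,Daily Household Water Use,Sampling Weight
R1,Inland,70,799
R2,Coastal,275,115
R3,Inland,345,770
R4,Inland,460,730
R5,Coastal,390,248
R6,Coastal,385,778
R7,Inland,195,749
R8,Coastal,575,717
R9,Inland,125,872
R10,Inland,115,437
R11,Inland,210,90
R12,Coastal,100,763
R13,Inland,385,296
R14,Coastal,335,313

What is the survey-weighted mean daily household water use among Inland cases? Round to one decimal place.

Inland rows: R1, R3, R4, R7, R9, R10, R11, R13
Weighted sum = 70×799 + 345×770 + 460×730 + 195×749 + 125×872 + 115×437 + 210×90 + 385×296
  = 55930 + 265650 + 335800 + 146055 + 109000 + 50255 + 18900 + 113960 = 1095550
Sum of weights = 799 + 770 + 730 + 749 + 872 + 437 + 90 + 296 = 4743
Weighted mean = 1095550 / 4743 = 230.9825

231.0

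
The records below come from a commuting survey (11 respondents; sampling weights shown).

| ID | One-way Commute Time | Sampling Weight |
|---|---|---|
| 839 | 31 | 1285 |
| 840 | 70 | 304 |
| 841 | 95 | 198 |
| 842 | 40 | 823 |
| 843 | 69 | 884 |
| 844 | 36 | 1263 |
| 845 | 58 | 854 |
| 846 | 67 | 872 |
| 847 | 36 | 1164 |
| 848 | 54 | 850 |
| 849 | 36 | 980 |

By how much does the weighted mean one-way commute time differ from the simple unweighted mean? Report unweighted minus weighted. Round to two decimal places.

Unweighted sum = 31 + 70 + 95 + 40 + 69 + 36 + 58 + 67 + 36 + 54 + 36 = 592
Unweighted mean = 592 / 11 = 53.818182
Weighted sum = 31×1285 + 70×304 + 95×198 + 40×823 + 69×884 + 36×1263 + 58×854 + 67×872 + 36×1164 + 54×850 + 36×980
  = 39835 + 21280 + 18810 + 32920 + 60996 + 45468 + 49532 + 58424 + 41904 + 45900 + 35280 = 450349
Sum of weights = 1285 + 304 + 198 + 823 + 884 + 1263 + 854 + 872 + 1164 + 850 + 980 = 9477
Weighted mean = 450349 / 9477 = 47.520207
Difference (unweighted minus weighted) = 6.297975

6.30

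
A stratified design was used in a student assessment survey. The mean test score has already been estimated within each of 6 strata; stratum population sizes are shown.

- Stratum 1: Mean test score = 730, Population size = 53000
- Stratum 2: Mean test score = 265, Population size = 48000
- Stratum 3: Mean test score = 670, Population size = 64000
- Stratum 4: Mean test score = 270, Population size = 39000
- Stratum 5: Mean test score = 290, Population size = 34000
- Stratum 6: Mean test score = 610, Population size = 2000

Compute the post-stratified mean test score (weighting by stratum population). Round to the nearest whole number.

Σ Nₕ·x̄ₕ = 730×53000 + 265×48000 + 670×64000 + 270×39000 + 290×34000 + 610×2000
  = 38690000 + 12720000 + 42880000 + 10530000 + 9860000 + 1220000 = 115900000
Σ Nₕ = 53000 + 48000 + 64000 + 39000 + 34000 + 2000 = 240000
Overall mean = 115900000 / 240000 = 482.91667

483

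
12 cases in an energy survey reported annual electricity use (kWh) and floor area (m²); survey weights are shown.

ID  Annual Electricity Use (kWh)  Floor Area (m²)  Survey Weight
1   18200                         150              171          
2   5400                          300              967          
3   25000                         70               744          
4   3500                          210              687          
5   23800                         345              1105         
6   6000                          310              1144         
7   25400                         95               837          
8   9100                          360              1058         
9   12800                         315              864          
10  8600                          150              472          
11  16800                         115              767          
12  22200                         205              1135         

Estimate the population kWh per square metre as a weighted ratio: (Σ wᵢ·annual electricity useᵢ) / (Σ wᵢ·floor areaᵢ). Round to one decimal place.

Σ wᵢ·y = 18200×171 + 5400×967 + 25000×744 + 3500×687 + 23800×1105 + 6000×1144 + 25400×837 + 9100×1058 + 12800×864 + 8600×472 + 16800×767 + 22200×1135
  = 3112200 + 5221800 + 18600000 + 2404500 + 26299000 + 6864000 + 21259800 + 9627800 + 11059200 + 4059200 + 12885600 + 25197000 = 146590100
Σ wᵢ·x = 150×171 + 300×967 + 70×744 + 210×687 + 345×1105 + 310×1144 + 95×837 + 360×1058 + 315×864 + 150×472 + 115×767 + 205×1135
  = 25650 + 290100 + 52080 + 144270 + 381225 + 354640 + 79515 + 380880 + 272160 + 70800 + 88205 + 232675 = 2372200
Ratio = 146590100 / 2372200 = 61.795

61.8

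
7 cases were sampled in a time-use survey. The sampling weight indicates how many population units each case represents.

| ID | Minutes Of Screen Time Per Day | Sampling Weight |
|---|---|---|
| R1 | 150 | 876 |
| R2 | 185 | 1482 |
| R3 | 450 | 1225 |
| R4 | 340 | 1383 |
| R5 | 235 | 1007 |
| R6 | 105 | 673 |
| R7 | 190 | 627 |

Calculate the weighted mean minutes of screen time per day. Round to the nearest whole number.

Weighted sum = 150×876 + 185×1482 + 450×1225 + 340×1383 + 235×1007 + 105×673 + 190×627
  = 1853480
Sum of weights = 876 + 1482 + 1225 + 1383 + 1007 + 673 + 627 = 7273
Weighted mean = 1853480 / 7273 = 254.84394

255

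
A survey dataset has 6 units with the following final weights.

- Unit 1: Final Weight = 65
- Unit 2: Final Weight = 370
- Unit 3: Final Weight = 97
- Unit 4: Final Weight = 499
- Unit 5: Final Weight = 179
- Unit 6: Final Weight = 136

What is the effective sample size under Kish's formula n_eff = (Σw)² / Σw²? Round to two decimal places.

4.03

Σ wᵢ = 1346
Σ wᵢ² = 4225 + 136900 + 9409 + 249001 + 32041 + 18496 = 450072
n_eff = 1346² / 450072 = 1811716 / 450072 = 4.0253915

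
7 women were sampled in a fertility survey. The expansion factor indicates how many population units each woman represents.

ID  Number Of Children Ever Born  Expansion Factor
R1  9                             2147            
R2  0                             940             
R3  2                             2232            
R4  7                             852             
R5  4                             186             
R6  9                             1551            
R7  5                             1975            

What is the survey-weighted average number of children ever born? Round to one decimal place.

Weighted sum = 9×2147 + 0×940 + 2×2232 + 7×852 + 4×186 + 9×1551 + 5×1975
  = 19323 + 0 + 4464 + 5964 + 744 + 13959 + 9875 = 54329
Sum of weights = 2147 + 940 + 2232 + 852 + 186 + 1551 + 1975 = 9883
Weighted mean = 54329 / 9883 = 5.4972174

5.5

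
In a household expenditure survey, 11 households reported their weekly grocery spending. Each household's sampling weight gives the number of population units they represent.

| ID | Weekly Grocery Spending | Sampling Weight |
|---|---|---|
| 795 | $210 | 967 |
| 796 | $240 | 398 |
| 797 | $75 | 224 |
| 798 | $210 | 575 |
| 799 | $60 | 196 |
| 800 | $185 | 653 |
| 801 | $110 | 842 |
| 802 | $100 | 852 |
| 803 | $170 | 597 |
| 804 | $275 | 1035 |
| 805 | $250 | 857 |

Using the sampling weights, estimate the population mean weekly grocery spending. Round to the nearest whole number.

187

Weighted sum = 210×967 + 240×398 + 75×224 + 210×575 + 60×196 + 185×653 + 110×842 + 100×852 + 170×597 + 275×1035 + 250×857
  = 203070 + 95520 + 16800 + 120750 + 11760 + 120805 + 92620 + 85200 + 101490 + 284625 + 214250 = 1346890
Sum of weights = 967 + 398 + 224 + 575 + 196 + 653 + 842 + 852 + 597 + 1035 + 857 = 7196
Weighted mean = 1346890 / 7196 = 187.17204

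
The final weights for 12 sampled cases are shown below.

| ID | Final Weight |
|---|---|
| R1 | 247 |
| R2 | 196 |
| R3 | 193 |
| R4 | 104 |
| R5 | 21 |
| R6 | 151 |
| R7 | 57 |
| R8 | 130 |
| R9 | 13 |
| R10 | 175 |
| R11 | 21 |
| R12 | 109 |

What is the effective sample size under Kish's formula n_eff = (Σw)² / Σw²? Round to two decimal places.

Σ wᵢ = 247 + 196 + 193 + 104 + 21 + 151 + 57 + 130 + 13 + 175 + 21 + 109 = 1417
Σ wᵢ² = 233997
n_eff = 1417² / 233997 = 2007889 / 233997 = 8.5808322

8.58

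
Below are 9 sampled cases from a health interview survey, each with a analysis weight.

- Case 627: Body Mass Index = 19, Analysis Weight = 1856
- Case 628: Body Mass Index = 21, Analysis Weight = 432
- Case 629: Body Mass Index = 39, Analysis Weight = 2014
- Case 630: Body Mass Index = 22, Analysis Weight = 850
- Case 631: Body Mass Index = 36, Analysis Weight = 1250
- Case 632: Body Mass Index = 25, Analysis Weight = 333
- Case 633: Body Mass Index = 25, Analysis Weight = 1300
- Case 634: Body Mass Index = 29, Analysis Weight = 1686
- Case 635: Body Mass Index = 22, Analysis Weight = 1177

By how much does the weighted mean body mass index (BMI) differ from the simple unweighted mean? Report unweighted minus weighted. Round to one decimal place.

Unweighted sum = 19 + 21 + 39 + 22 + 36 + 25 + 25 + 29 + 22 = 238
Unweighted mean = 238 / 9 = 26.444444
Weighted sum = 19×1856 + 21×432 + 39×2014 + 22×850 + 36×1250 + 25×333 + 25×1300 + 29×1686 + 22×1177
  = 35264 + 9072 + 78546 + 18700 + 45000 + 8325 + 32500 + 48894 + 25894 = 302195
Sum of weights = 1856 + 432 + 2014 + 850 + 1250 + 333 + 1300 + 1686 + 1177 = 10898
Weighted mean = 302195 / 10898 = 27.7294
Difference (unweighted minus weighted) = -1.2849554

-1.3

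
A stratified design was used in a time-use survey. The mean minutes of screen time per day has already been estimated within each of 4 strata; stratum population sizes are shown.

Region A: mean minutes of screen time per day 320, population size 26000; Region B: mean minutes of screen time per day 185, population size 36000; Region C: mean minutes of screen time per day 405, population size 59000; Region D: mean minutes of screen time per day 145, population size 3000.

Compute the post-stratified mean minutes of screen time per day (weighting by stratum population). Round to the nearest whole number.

317

Σ Nₕ·x̄ₕ = 320×26000 + 185×36000 + 405×59000 + 145×3000
  = 8320000 + 6660000 + 23895000 + 435000 = 39310000
Σ Nₕ = 26000 + 36000 + 59000 + 3000 = 124000
Overall mean = 39310000 / 124000 = 317.01613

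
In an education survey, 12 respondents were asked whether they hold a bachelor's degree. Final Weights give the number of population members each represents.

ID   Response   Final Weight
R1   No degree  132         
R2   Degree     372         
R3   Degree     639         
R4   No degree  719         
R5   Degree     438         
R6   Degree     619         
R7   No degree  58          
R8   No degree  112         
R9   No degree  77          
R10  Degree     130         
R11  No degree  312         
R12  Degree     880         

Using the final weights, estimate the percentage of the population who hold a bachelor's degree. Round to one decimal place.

Sum of weights for 'Degree' = 372 + 639 + 438 + 619 + 130 + 880 = 3078
Total weight = 4488
Weighted proportion = 3078 / 4488 = 0.68582888 → 68.582888%

68.6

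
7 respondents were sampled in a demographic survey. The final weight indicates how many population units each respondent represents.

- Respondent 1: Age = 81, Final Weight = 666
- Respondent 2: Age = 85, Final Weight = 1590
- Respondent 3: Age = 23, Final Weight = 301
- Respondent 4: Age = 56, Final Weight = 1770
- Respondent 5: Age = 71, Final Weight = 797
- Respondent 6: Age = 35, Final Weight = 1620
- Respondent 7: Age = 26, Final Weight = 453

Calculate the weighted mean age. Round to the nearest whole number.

Weighted sum = 81×666 + 85×1590 + 23×301 + 56×1770 + 71×797 + 35×1620 + 26×453
  = 53946 + 135150 + 6923 + 99120 + 56587 + 56700 + 11778 = 420204
Sum of weights = 7197
Weighted mean = 420204 / 7197 = 58.385994

58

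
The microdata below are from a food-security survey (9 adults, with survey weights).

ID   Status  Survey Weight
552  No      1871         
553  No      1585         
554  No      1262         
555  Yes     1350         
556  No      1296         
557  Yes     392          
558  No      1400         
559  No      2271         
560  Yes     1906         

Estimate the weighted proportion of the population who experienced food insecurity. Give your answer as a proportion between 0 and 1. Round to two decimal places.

Sum of weights for 'Yes' = 1350 + 392 + 1906 = 3648
Total weight = 1871 + 1585 + 1262 + 1350 + 1296 + 392 + 1400 + 2271 + 1906 = 13333
Weighted proportion = 3648 / 13333 = 0.27360684

0.27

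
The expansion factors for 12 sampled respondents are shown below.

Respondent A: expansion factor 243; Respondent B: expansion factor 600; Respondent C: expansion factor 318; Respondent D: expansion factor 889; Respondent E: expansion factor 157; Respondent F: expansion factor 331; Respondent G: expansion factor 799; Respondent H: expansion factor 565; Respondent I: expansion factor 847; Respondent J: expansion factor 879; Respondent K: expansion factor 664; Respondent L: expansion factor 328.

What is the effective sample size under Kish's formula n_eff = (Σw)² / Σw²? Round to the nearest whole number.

10

Σ wᵢ = 243 + 600 + 318 + 889 + 157 + 331 + 799 + 565 + 847 + 879 + 664 + 328 = 6620
Σ wᵢ² = 4440860
n_eff = 6620² / 4440860 = 43824400 / 4440860 = 9.8684489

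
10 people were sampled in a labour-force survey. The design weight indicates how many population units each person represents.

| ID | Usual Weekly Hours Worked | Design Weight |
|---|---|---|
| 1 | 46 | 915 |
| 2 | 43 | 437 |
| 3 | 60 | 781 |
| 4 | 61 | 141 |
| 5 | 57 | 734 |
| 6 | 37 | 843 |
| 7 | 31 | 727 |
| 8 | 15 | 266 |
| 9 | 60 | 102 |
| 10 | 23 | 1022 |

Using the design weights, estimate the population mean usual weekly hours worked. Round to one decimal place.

Weighted sum = 46×915 + 43×437 + 60×781 + 61×141 + 57×734 + 37×843 + 31×727 + 15×266 + 60×102 + 23×1022
  = 42090 + 18791 + 46860 + 8601 + 41838 + 31191 + 22537 + 3990 + 6120 + 23506 = 245524
Sum of weights = 915 + 437 + 781 + 141 + 734 + 843 + 727 + 266 + 102 + 1022 = 5968
Weighted mean = 245524 / 5968 = 41.14008

41.1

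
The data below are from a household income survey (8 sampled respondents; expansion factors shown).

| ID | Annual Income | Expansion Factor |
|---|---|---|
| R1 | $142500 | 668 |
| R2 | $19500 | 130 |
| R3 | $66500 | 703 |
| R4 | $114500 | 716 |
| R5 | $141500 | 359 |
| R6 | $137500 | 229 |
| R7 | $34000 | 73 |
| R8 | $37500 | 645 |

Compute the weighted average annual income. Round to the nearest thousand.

Weighted sum = 142500×668 + 19500×130 + 66500×703 + 114500×716 + 141500×359 + 137500×229 + 34000×73 + 37500×645
  = 95190000 + 2535000 + 46749500 + 81982000 + 50798500 + 31487500 + 2482000 + 24187500 = 335412000
Sum of weights = 668 + 130 + 703 + 716 + 359 + 229 + 73 + 645 = 3523
Weighted mean = 335412000 / 3523 = 95206.358

95000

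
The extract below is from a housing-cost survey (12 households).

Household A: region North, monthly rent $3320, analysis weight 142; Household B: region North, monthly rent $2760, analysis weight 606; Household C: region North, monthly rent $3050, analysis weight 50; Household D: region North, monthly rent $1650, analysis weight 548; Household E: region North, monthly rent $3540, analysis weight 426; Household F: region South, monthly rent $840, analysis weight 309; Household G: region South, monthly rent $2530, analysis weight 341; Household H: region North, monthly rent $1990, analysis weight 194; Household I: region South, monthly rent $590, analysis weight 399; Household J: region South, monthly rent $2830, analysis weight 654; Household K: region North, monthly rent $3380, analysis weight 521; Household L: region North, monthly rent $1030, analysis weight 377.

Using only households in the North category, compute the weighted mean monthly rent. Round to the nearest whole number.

2529

North rows: A, B, C, D, E, H, K, L
Weighted sum = 3320×142 + 2760×606 + 3050×50 + 1650×548 + 3540×426 + 1990×194 + 3380×521 + 1030×377
  = 471440 + 1672560 + 152500 + 904200 + 1508040 + 386060 + 1760980 + 388310 = 7244090
Sum of weights = 142 + 606 + 50 + 548 + 426 + 194 + 521 + 377 = 2864
Weighted mean = 7244090 / 2864 = 2529.361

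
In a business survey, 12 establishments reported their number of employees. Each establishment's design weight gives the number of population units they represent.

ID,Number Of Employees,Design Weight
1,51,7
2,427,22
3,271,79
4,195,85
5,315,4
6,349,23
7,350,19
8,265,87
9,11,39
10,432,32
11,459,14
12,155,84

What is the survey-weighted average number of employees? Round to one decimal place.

Weighted sum = 51×7 + 427×22 + 271×79 + 195×85 + 315×4 + 349×23 + 350×19 + 265×87 + 11×39 + 432×32 + 459×14 + 155×84
  = 120426
Sum of weights = 495
Weighted mean = 120426 / 495 = 243.28485

243.3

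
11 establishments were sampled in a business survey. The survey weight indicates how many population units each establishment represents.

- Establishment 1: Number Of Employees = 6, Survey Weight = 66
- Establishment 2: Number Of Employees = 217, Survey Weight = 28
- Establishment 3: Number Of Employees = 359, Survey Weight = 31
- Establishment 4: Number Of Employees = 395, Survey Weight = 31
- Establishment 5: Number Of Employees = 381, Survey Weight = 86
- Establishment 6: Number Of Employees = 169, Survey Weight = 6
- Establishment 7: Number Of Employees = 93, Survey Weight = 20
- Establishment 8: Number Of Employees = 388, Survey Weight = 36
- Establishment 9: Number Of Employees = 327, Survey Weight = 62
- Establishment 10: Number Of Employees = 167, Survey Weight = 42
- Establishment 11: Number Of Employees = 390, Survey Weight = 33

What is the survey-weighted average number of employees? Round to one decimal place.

271.2

Weighted sum = 119612
Sum of weights = 66 + 28 + 31 + 31 + 86 + 6 + 20 + 36 + 62 + 42 + 33 = 441
Weighted mean = 119612 / 441 = 271.22902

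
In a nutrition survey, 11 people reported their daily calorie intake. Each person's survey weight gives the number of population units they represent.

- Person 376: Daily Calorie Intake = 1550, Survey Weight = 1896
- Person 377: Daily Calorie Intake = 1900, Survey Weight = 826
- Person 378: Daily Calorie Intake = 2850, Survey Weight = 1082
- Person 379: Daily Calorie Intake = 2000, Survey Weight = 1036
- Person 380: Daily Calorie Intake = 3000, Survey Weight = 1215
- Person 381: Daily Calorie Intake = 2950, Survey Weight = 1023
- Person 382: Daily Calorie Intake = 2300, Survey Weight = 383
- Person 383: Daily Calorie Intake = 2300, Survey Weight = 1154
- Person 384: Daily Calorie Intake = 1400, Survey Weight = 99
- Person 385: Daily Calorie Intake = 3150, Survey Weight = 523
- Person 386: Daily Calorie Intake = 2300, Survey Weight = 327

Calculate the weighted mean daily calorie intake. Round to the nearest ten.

Weighted sum = 1550×1896 + 1900×826 + 2850×1082 + 2000×1036 + 3000×1215 + 2950×1023 + 2300×383 + 2300×1154 + 1400×99 + 3150×523 + 2300×327
  = 2938800 + 1569400 + 3083700 + 2072000 + 3645000 + 3017850 + 880900 + 2654200 + 138600 + 1647450 + 752100 = 22400000
Sum of weights = 1896 + 826 + 1082 + 1036 + 1215 + 1023 + 383 + 1154 + 99 + 523 + 327 = 9564
Weighted mean = 22400000 / 9564 = 2342.1163

2340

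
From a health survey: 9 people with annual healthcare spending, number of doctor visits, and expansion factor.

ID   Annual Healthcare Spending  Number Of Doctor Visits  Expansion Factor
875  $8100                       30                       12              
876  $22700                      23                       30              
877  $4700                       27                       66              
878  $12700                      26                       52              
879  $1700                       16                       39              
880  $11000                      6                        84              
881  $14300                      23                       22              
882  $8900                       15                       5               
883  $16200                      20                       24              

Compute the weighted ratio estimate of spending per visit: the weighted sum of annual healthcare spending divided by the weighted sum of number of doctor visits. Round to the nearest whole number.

Σ wᵢ·y = 3487000
Σ wᵢ·x = 30×12 + 23×30 + 27×66 + 26×52 + 16×39 + 6×84 + 23×22 + 15×5 + 20×24
  = 6373
Ratio = 3487000 / 6373 = 547.15205

547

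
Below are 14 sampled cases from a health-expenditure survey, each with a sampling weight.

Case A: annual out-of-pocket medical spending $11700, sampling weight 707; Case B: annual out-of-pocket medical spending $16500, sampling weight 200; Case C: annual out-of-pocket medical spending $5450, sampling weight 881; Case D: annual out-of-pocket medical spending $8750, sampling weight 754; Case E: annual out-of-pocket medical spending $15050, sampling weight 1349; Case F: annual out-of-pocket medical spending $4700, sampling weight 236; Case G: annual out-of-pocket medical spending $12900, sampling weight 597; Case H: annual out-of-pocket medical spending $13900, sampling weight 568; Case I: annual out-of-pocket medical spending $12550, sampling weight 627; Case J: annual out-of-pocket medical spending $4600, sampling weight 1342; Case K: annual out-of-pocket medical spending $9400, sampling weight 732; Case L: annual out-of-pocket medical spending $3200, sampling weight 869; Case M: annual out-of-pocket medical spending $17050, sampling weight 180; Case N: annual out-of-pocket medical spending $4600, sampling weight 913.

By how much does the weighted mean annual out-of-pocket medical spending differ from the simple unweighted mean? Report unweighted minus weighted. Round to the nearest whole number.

Unweighted sum = 140350
Unweighted mean = 140350 / 14 = 10025
Weighted sum = 90951450
Sum of weights = 9955
Weighted mean = 90951450 / 9955 = 9136.2582
Difference (unweighted minus weighted) = 888.74184

889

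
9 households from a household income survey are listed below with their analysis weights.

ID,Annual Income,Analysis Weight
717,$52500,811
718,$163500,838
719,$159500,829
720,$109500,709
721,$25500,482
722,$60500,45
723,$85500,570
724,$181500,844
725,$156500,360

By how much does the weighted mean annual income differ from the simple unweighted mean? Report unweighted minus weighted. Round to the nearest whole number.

Unweighted sum = 52500 + 163500 + 159500 + 109500 + 25500 + 60500 + 85500 + 181500 + 156500 = 994500
Unweighted mean = 994500 / 9 = 110500
Weighted sum = 52500×811 + 163500×838 + 159500×829 + 109500×709 + 25500×482 + 60500×45 + 85500×570 + 181500×844 + 156500×360
  = 42577500 + 137013000 + 132225500 + 77635500 + 12291000 + 2722500 + 48735000 + 153186000 + 56340000 = 662726000
Sum of weights = 811 + 838 + 829 + 709 + 482 + 45 + 570 + 844 + 360 = 5488
Weighted mean = 662726000 / 5488 = 120759.11
Difference (unweighted minus weighted) = -10259.111

-10259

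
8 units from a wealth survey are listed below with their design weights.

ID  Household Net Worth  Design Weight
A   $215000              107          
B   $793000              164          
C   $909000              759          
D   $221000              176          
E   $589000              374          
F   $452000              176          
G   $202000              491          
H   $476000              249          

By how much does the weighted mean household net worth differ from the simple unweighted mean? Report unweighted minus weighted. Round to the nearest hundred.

-78500

Unweighted sum = 215000 + 793000 + 909000 + 221000 + 589000 + 452000 + 202000 + 476000 = 3857000
Unweighted mean = 3857000 / 8 = 482125
Weighted sum = 215000×107 + 793000×164 + 909000×759 + 221000×176 + 589000×374 + 452000×176 + 202000×491 + 476000×249
  = 23005000 + 130052000 + 689931000 + 38896000 + 220286000 + 79552000 + 99182000 + 118524000 = 1399428000
Sum of weights = 2496
Weighted mean = 1399428000 / 2496 = 560668.27
Difference (unweighted minus weighted) = -78543.269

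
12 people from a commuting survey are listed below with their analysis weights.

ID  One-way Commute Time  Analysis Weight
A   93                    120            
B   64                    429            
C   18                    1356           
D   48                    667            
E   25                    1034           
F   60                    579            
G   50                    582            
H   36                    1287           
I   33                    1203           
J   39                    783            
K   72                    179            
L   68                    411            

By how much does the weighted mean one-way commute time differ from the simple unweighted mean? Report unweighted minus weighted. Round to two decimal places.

Unweighted sum = 93 + 64 + 18 + 48 + 25 + 60 + 50 + 36 + 33 + 39 + 72 + 68 = 606
Unweighted mean = 606 / 12 = 50.5
Weighted sum = 93×120 + 64×429 + 18×1356 + 48×667 + 25×1034 + 60×579 + 50×582 + 36×1287 + 33×1203 + 39×783 + 72×179 + 68×411
  = 342134
Sum of weights = 120 + 429 + 1356 + 667 + 1034 + 579 + 582 + 1287 + 1203 + 783 + 179 + 411 = 8630
Weighted mean = 342134 / 8630 = 39.644728
Difference (unweighted minus weighted) = 10.855272

10.86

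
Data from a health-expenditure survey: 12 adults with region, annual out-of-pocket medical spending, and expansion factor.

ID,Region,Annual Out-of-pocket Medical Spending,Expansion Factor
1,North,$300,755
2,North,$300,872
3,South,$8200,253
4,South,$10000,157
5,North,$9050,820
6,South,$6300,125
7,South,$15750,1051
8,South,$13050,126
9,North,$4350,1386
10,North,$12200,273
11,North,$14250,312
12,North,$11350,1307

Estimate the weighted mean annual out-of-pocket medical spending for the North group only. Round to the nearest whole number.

North rows: 1, 2, 5, 9, 10, 11, 12
Weighted sum = 300×755 + 300×872 + 9050×820 + 4350×1386 + 12200×273 + 14250×312 + 11350×1307
  = 226500 + 261600 + 7421000 + 6029100 + 3330600 + 4446000 + 14834450 = 36549250
Sum of weights = 755 + 872 + 820 + 1386 + 273 + 312 + 1307 = 5725
Weighted mean = 36549250 / 5725 = 6384.1485

6384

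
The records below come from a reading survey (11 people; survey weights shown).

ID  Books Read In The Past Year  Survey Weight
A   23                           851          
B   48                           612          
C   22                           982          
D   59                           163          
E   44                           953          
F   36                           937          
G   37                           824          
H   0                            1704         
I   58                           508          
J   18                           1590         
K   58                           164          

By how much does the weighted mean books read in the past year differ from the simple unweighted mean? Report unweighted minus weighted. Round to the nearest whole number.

Unweighted sum = 23 + 48 + 22 + 59 + 44 + 36 + 37 + 0 + 58 + 18 + 58 = 403
Unweighted mean = 403 / 11 = 36.636364
Weighted sum = 23×851 + 48×612 + 22×982 + 59×163 + 44×953 + 36×937 + 37×824 + 0×1704 + 58×508 + 18×1590 + 58×164
  = 19573 + 29376 + 21604 + 9617 + 41932 + 33732 + 30488 + 0 + 29464 + 28620 + 9512 = 253918
Sum of weights = 851 + 612 + 982 + 163 + 953 + 937 + 824 + 1704 + 508 + 1590 + 164 = 9288
Weighted mean = 253918 / 9288 = 27.338286
Difference (unweighted minus weighted) = 9.2980777

9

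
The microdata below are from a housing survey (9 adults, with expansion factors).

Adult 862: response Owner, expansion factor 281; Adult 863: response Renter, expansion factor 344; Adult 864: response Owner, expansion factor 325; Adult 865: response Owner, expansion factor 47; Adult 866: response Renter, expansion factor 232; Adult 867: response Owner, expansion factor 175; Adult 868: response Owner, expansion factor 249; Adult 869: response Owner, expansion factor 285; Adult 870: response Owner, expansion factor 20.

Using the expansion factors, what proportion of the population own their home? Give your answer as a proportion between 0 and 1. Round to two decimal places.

0.71

Sum of weights for 'Owner' = 281 + 325 + 47 + 175 + 249 + 285 + 20 = 1382
Total weight = 281 + 344 + 325 + 47 + 232 + 175 + 249 + 285 + 20 = 1958
Weighted proportion = 1382 / 1958 = 0.70582227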